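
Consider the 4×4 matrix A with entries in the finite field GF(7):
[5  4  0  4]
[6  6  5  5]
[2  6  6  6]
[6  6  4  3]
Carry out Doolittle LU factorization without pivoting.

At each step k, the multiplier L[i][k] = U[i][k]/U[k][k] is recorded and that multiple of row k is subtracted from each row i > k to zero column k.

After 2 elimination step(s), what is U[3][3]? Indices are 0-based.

Step 1: pivot at (0,0) is 5.
  row1 ← row1 − (4)·row0  ⇒  L[1][0]=4, U row1=(0, 4, 5, 3)
  row2 ← row2 − (6)·row0  ⇒  L[2][0]=6, U row2=(0, 3, 6, 3)
  row3 ← row3 − (4)·row0  ⇒  L[3][0]=4, U row3=(0, 4, 4, 1)
Step 2: pivot at (1,1) is 4.
  row2 ← row2 − (6)·row1  ⇒  L[2][1]=6, U row2=(0, 0, 4, 6)
  row3 ← row3 − (1)·row1  ⇒  L[3][1]=1, U row3=(0, 0, 6, 5)

U[3][3] = 5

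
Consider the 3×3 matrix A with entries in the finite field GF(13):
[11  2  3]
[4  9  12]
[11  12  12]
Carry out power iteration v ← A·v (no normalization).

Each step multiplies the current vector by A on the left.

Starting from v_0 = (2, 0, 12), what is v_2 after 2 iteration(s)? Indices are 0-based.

v_0 = (2, 0, 12).
v_1 = A·v_0 = (6, 9, 10).
v_2 = A·v_1 = (10, 4, 8).

v_2 = (10, 4, 8)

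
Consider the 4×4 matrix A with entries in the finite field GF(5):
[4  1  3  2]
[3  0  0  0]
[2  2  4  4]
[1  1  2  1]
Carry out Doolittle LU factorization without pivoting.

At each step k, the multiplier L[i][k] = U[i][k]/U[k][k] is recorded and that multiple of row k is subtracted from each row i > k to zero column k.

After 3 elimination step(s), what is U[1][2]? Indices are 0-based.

U[1][2] = 4

Step 1: pivot at (0,0) is 4.
  row1 ← row1 − (2)·row0  ⇒  L[1][0]=2, U row1=(0, 3, 4, 1)
  row2 ← row2 − (3)·row0  ⇒  L[2][0]=3, U row2=(0, 4, 0, 3)
  row3 ← row3 − (4)·row0  ⇒  L[3][0]=4, U row3=(0, 2, 0, 3)
Step 2: pivot at (1,1) is 3.
  row2 ← row2 − (3)·row1  ⇒  L[2][1]=3, U row2=(0, 0, 3, 0)
  row3 ← row3 − (4)·row1  ⇒  L[3][1]=4, U row3=(0, 0, 4, 4)
Step 3: pivot at (2,2) is 3.
  row3 ← row3 − (3)·row2  ⇒  L[3][2]=3, U row3=(0, 0, 0, 4)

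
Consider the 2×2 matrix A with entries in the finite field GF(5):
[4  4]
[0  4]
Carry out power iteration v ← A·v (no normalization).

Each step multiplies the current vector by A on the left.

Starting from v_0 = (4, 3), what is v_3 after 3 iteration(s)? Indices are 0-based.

v_0 = (4, 3).
v_1 = A·v_0 = (3, 2).
v_2 = A·v_1 = (0, 3).
v_3 = A·v_2 = (2, 2).

v_3 = (2, 2)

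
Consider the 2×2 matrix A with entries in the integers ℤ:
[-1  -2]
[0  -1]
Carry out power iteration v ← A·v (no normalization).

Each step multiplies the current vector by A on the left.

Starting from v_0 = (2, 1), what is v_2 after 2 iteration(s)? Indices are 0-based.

v_2 = (6, 1)

v_0 = (2, 1).
v_1 = A·v_0 = (-4, -1).
v_2 = A·v_1 = (6, 1).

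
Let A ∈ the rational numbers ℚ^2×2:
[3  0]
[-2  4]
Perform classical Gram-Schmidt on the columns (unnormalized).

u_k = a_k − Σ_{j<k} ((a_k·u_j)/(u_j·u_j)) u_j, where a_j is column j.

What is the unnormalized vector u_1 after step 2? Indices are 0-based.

Step 1: u_0 = a_0 = (3, -2).
Step 2: u_1 = a_1 − (-8/13)·u_0 = (24/13, 36/13).

u_1 = (24/13, 36/13)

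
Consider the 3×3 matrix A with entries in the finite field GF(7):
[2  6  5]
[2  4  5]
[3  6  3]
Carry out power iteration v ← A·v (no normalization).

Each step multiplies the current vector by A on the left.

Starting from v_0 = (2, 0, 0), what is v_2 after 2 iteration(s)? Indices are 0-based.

v_2 = (6, 5, 5)

v_0 = (2, 0, 0).
v_1 = A·v_0 = (4, 4, 6).
v_2 = A·v_1 = (6, 5, 5).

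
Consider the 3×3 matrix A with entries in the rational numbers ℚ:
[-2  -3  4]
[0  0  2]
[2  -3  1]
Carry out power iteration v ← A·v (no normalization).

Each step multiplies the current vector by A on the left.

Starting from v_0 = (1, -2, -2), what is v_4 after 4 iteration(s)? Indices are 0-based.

v_0 = (1, -2, -2).
v_1 = A·v_0 = (-4, -4, 6).
v_2 = A·v_1 = (44, 12, 10).
v_3 = A·v_2 = (-84, 20, 62).
v_4 = A·v_3 = (356, 124, -166).

v_4 = (356, 124, -166)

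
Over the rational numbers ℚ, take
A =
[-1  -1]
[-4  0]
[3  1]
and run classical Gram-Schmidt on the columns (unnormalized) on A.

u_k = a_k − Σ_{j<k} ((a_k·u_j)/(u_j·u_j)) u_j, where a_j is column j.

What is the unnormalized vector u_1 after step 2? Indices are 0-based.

u_1 = (-11/13, 8/13, 7/13)

Step 1: u_0 = a_0 = (-1, -4, 3).
Step 2: u_1 = a_1 − (2/13)·u_0 = (-11/13, 8/13, 7/13).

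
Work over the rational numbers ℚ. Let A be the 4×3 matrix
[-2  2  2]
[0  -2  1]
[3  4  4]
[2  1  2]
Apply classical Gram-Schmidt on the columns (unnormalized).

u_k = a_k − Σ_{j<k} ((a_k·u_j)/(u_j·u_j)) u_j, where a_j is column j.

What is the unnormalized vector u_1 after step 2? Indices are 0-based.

u_1 = (54/17, -2, 38/17, -3/17)

Step 1: u_0 = a_0 = (-2, 0, 3, 2).
Step 2: u_1 = a_1 − (10/17)·u_0 = (54/17, -2, 38/17, -3/17).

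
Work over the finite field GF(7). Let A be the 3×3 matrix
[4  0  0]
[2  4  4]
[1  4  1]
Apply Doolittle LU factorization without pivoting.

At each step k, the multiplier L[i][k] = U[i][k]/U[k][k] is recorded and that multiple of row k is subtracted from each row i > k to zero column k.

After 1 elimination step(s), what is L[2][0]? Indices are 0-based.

Step 1: pivot at (0,0) is 4.
  row1 ← row1 − (4)·row0  ⇒  L[1][0]=4, U row1=(0, 4, 4)
  row2 ← row2 − (2)·row0  ⇒  L[2][0]=2, U row2=(0, 4, 1)

L[2][0] = 2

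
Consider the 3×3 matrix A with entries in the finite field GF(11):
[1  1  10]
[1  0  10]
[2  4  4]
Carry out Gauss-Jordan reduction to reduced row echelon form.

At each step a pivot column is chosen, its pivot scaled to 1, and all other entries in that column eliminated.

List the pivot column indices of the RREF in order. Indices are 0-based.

pivot(0,0)=1: scale R0 → (1, 1, 10)
  clear (1,0): R1 −= (1)R0 → (0, 10, 0)
  clear (2,0): R2 −= (2)R0 → (0, 2, 6)
pivot(1,1)=10: scale R1 → (0, 1, 0)
  clear (0,1): R0 −= (1)R1 → (1, 0, 10)
  clear (2,1): R2 −= (2)R1 → (0, 0, 6)
pivot(2,2)=6: scale R2 → (0, 0, 1)
  clear (0,2): R0 −= (10)R2 → (1, 0, 0)

pivot columns: 0, 1, 2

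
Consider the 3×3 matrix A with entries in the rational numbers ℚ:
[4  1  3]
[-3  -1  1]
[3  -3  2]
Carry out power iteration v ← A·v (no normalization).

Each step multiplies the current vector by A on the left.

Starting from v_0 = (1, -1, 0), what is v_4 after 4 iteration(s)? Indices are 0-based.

v_0 = (1, -1, 0).
v_1 = A·v_0 = (3, -2, 6).
v_2 = A·v_1 = (28, -1, 27).
v_3 = A·v_2 = (192, -56, 141).
v_4 = A·v_3 = (1135, -379, 1026).

v_4 = (1135, -379, 1026)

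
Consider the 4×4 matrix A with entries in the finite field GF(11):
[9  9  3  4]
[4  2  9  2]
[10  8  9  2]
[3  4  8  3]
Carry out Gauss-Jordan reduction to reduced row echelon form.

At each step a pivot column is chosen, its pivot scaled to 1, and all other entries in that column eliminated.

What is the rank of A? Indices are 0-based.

pivot(0,0)=9: scale R0 → (1, 1, 4, 9)
  clear (1,0): R1 −= (4)R0 → (0, 9, 4, 10)
  clear (2,0): R2 −= (10)R0 → (0, 9, 2, 0)
  clear (3,0): R3 −= (3)R0 → (0, 1, 7, 9)
pivot(1,1)=9: scale R1 → (0, 1, 9, 6)
  clear (0,1): R0 −= (1)R1 → (1, 0, 6, 3)
  clear (2,1): R2 −= (9)R1 → (0, 0, 9, 1)
  clear (3,1): R3 −= (1)R1 → (0, 0, 9, 3)
pivot(2,2)=9: scale R2 → (0, 0, 1, 5)
  clear (0,2): R0 −= (6)R2 → (1, 0, 0, 6)
  clear (1,2): R1 −= (9)R2 → (0, 1, 0, 5)
  clear (3,2): R3 −= (9)R2 → (0, 0, 0, 2)
pivot(3,3)=2: scale R3 → (0, 0, 0, 1)
  clear (0,3): R0 −= (6)R3 → (1, 0, 0, 0)
  clear (1,3): R1 −= (5)R3 → (0, 1, 0, 0)
  clear (2,3): R2 −= (5)R3 → (0, 0, 1, 0)

rank = 4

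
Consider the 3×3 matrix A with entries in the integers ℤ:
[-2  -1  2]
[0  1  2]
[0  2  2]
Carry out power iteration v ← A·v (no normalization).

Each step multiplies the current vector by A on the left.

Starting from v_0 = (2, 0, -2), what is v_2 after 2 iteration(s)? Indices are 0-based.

v_2 = (12, -12, -16)

v_0 = (2, 0, -2).
v_1 = A·v_0 = (-8, -4, -4).
v_2 = A·v_1 = (12, -12, -16).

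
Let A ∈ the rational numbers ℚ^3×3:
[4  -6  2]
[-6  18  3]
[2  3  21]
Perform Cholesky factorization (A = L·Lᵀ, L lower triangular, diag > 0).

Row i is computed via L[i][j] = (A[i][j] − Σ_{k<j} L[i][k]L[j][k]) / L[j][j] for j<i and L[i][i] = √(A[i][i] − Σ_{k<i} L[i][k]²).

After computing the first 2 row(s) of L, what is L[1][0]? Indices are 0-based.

L[1][0] = -3

Step 1: L[0][0] = √(4) = 2.
  L[1][0] = (-6) / L[0][0] = -3.
Step 2: L[1][1] = √(9) = 3.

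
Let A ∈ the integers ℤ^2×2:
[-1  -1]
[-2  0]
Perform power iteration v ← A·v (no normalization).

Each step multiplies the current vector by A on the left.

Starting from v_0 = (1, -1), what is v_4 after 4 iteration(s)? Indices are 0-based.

v_4 = (6, 4)

v_0 = (1, -1).
v_1 = A·v_0 = (0, -2).
v_2 = A·v_1 = (2, 0).
v_3 = A·v_2 = (-2, -4).
v_4 = A·v_3 = (6, 4).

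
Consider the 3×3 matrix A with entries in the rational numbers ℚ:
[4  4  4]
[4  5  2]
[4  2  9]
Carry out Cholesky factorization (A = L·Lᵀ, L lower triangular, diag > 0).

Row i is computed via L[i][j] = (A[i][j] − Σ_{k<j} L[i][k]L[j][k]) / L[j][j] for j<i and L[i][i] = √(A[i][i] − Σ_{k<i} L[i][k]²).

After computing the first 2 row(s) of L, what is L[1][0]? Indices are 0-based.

L[1][0] = 2

Step 1: L[0][0] = √(4) = 2.
  L[1][0] = (4) / L[0][0] = 2.
Step 2: L[1][1] = √(1) = 1.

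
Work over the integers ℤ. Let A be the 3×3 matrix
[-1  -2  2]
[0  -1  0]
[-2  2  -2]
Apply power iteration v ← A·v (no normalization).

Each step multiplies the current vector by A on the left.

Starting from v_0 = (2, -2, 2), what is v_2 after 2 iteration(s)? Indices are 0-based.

v_0 = (2, -2, 2).
v_1 = A·v_0 = (6, 2, -12).
v_2 = A·v_1 = (-34, -2, 16).

v_2 = (-34, -2, 16)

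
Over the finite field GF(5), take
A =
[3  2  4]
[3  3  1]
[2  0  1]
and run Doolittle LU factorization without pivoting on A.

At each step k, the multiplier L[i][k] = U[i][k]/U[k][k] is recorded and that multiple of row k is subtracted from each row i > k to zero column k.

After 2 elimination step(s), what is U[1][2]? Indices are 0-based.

U[1][2] = 2

[col 0] pivot 3
  R1 -= 1*R0 → (0, 1, 2)  (L[1][0] := 1)
  R2 -= 4*R0 → (0, 2, 0)  (L[2][0] := 4)
[col 1] pivot 1
  R2 -= 2*R1 → (0, 0, 1)  (L[2][1] := 2)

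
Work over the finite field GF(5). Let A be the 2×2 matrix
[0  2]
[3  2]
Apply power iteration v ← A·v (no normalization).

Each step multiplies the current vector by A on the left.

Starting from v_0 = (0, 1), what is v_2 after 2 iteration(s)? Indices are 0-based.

v_2 = (4, 0)

v_0 = (0, 1).
v_1 = A·v_0 = (2, 2).
v_2 = A·v_1 = (4, 0).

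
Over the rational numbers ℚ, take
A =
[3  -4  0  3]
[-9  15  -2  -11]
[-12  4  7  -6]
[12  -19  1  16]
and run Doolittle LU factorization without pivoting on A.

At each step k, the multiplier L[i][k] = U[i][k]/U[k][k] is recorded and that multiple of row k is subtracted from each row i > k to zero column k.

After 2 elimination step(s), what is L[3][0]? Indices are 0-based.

Step 1: pivot at (0,0) is 3.
  row1 ← row1 − (-3)·row0  ⇒  L[1][0]=-3, U row1=(0, 3, -2, -2)
  row2 ← row2 − (-4)·row0  ⇒  L[2][0]=-4, U row2=(0, -12, 7, 6)
  row3 ← row3 − (4)·row0  ⇒  L[3][0]=4, U row3=(0, -3, 1, 4)
Step 2: pivot at (1,1) is 3.
  row2 ← row2 − (-4)·row1  ⇒  L[2][1]=-4, U row2=(0, 0, -1, -2)
  row3 ← row3 − (-1)·row1  ⇒  L[3][1]=-1, U row3=(0, 0, -1, 2)

L[3][0] = 4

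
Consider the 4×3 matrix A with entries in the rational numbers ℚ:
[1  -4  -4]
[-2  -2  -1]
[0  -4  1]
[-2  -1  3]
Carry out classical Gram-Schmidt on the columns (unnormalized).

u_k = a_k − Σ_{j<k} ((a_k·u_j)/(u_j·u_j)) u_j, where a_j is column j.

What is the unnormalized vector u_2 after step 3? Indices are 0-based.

u_2 = (-538/329, -105/47, 789/329, 466/329)

Step 1: u_0 = a_0 = (1, -2, 0, -2).
Step 2: u_1 = a_1 − (2/9)·u_0 = (-38/9, -14/9, -4, -5/9).
Step 3: u_2 = a_2 − (-8/9)·u_0 − (115/329)·u_1 = (-538/329, -105/47, 789/329, 466/329).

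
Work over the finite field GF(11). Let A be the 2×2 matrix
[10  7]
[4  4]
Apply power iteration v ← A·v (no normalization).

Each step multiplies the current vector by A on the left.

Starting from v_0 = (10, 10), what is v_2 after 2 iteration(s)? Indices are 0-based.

v_2 = (5, 10)

v_0 = (10, 10).
v_1 = A·v_0 = (5, 3).
v_2 = A·v_1 = (5, 10).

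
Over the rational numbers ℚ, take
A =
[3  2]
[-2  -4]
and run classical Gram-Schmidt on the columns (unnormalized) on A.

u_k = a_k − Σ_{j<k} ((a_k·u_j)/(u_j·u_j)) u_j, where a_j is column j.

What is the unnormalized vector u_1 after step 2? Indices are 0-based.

u_1 = (-16/13, -24/13)

Step 1: u_0 = a_0 = (3, -2).
Step 2: u_1 = a_1 − (14/13)·u_0 = (-16/13, -24/13).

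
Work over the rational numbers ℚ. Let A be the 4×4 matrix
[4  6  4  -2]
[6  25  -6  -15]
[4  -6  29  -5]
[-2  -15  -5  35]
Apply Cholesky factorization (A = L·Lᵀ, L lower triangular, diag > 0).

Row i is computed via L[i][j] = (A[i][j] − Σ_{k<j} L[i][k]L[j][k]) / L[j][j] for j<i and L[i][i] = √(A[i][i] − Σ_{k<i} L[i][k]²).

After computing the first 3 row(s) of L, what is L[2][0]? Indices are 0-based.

Step 1: L[0][0] = √(4) = 2.
  L[1][0] = (6) / L[0][0] = 3.
Step 2: L[1][1] = √(16) = 4.
  L[2][0] = (4) / L[0][0] = 2.
  L[2][1] = (-12) / L[1][1] = -3.
Step 3: L[2][2] = √(16) = 4.

L[2][0] = 2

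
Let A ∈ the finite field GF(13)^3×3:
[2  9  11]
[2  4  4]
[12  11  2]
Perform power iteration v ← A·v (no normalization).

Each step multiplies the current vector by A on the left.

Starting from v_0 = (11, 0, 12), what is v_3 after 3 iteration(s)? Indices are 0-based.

v_0 = (11, 0, 12).
v_1 = A·v_0 = (11, 5, 0).
v_2 = A·v_1 = (2, 3, 5).
v_3 = A·v_2 = (8, 10, 2).

v_3 = (8, 10, 2)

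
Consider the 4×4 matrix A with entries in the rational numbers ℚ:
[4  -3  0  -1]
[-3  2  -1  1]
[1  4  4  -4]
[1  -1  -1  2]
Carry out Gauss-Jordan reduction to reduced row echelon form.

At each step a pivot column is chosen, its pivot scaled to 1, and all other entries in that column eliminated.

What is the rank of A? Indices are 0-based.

[1] R0 /= 4  ⇒  (1, -3/4, 0, -1/4)
     R1 -= -3·R0  ⇒  (0, -1/4, -1, 1/4)
     R2 -= 1·R0  ⇒  (0, 19/4, 4, -15/4)
     R3 -= 1·R0  ⇒  (0, -1/4, -1, 9/4)
[2] R1 /= -1/4  ⇒  (0, 1, 4, -1)
     R0 -= -3/4·R1  ⇒  (1, 0, 3, -1)
     R2 -= 19/4·R1  ⇒  (0, 0, -15, 1)
     R3 -= -1/4·R1  ⇒  (0, 0, 0, 2)
[3] R2 /= -15  ⇒  (0, 0, 1, -1/15)
     R0 -= 3·R2  ⇒  (1, 0, 0, -4/5)
     R1 -= 4·R2  ⇒  (0, 1, 0, -11/15)
[4] R3 /= 2  ⇒  (0, 0, 0, 1)
     R0 -= -4/5·R3  ⇒  (1, 0, 0, 0)
     R1 -= -11/15·R3  ⇒  (0, 1, 0, 0)
     R2 -= -1/15·R3  ⇒  (0, 0, 1, 0)

rank = 4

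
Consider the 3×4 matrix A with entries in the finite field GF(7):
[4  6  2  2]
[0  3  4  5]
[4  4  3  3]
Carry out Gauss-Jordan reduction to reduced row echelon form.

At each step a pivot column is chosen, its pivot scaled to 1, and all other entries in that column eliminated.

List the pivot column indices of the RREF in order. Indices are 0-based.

step 1: normalize row 0 (÷4) = (1, 5, 4, 4)
  row 2: subtract 4×row0 = (0, 5, 1, 1)
step 2: normalize row 1 (÷3) = (0, 1, 6, 4)
  row 0: subtract 5×row1 = (1, 0, 2, 5)
  row 2: subtract 5×row1 = (0, 0, 6, 2)
step 3: normalize row 2 (÷6) = (0, 0, 1, 5)
  row 0: subtract 2×row2 = (1, 0, 0, 2)
  row 1: subtract 6×row2 = (0, 1, 0, 2)

pivot columns: 0, 1, 2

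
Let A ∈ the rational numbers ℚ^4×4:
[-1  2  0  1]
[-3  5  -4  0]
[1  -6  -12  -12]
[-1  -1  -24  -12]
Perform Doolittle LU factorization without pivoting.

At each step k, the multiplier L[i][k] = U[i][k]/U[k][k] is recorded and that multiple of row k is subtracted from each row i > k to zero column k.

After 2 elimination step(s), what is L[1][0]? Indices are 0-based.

k=0: U[0][0]=-1
  eliminate (1,0): mult=3, new row 1: (0, -1, -4, -3); set L[1][0]=3
  eliminate (2,0): mult=-1, new row 2: (0, -4, -12, -11); set L[2][0]=-1
  eliminate (3,0): mult=1, new row 3: (0, -3, -24, -13); set L[3][0]=1
k=1: U[1][1]=-1
  eliminate (2,1): mult=4, new row 2: (0, 0, 4, 1); set L[2][1]=4
  eliminate (3,1): mult=3, new row 3: (0, 0, -12, -4); set L[3][1]=3

L[1][0] = 3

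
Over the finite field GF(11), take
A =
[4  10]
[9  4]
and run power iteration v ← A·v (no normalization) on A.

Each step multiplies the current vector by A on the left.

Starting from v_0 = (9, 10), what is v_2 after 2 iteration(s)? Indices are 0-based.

v_0 = (9, 10).
v_1 = A·v_0 = (4, 0).
v_2 = A·v_1 = (5, 3).

v_2 = (5, 3)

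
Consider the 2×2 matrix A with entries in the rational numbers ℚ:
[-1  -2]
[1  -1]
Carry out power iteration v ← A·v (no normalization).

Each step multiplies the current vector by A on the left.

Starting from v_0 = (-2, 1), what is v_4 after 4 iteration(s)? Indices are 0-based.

v_0 = (-2, 1).
v_1 = A·v_0 = (0, -3).
v_2 = A·v_1 = (6, 3).
v_3 = A·v_2 = (-12, 3).
v_4 = A·v_3 = (6, -15).

v_4 = (6, -15)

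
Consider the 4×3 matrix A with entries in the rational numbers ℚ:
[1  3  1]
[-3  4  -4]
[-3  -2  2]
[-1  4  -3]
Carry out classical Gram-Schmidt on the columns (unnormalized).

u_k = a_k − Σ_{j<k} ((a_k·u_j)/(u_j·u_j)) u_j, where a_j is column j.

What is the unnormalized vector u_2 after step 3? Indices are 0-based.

u_2 = (2134/851, -623/851, 1423/851, -266/851)

Step 1: u_0 = a_0 = (1, -3, -3, -1).
Step 2: u_1 = a_1 − (-7/20)·u_0 = (67/20, 59/20, -61/20, 73/20).
Step 3: u_2 = a_2 − (1/2)·u_0 − (-510/851)·u_1 = (2134/851, -623/851, 1423/851, -266/851).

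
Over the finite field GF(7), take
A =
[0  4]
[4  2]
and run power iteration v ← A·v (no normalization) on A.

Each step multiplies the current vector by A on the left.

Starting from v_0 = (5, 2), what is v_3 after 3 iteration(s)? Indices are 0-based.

v_3 = (5, 5)

v_0 = (5, 2).
v_1 = A·v_0 = (1, 3).
v_2 = A·v_1 = (5, 3).
v_3 = A·v_2 = (5, 5).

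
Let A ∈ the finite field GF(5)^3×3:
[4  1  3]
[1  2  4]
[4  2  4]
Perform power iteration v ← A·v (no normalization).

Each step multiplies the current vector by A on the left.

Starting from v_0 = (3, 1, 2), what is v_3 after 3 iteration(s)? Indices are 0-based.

v_0 = (3, 1, 2).
v_1 = A·v_0 = (4, 3, 2).
v_2 = A·v_1 = (0, 3, 0).
v_3 = A·v_2 = (3, 1, 1).

v_3 = (3, 1, 1)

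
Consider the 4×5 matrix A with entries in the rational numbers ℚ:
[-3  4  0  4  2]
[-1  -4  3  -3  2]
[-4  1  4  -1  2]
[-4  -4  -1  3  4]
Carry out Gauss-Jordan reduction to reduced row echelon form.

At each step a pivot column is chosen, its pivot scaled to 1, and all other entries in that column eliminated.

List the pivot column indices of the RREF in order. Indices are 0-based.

step 1: normalize row 0 (÷-3) = (1, -4/3, 0, -4/3, -2/3)
  row 1: subtract -1×row0 = (0, -16/3, 3, -13/3, 4/3)
  row 2: subtract -4×row0 = (0, -13/3, 4, -19/3, -2/3)
  row 3: subtract -4×row0 = (0, -28/3, -1, -7/3, 4/3)
step 2: normalize row 1 (÷-16/3) = (0, 1, -9/16, 13/16, -1/4)
  row 0: subtract -4/3×row1 = (1, 0, -3/4, -1/4, -1)
  row 2: subtract -13/3×row1 = (0, 0, 25/16, -45/16, -7/4)
  row 3: subtract -28/3×row1 = (0, 0, -25/4, 21/4, -1)
step 3: normalize row 2 (÷25/16) = (0, 0, 1, -9/5, -28/25)
  row 0: subtract -3/4×row2 = (1, 0, 0, -8/5, -46/25)
  row 1: subtract -9/16×row2 = (0, 1, 0, -1/5, -22/25)
  row 3: subtract -25/4×row2 = (0, 0, 0, -6, -8)
step 4: normalize row 3 (÷-6) = (0, 0, 0, 1, 4/3)
  row 0: subtract -8/5×row3 = (1, 0, 0, 0, 22/75)
  row 1: subtract -1/5×row3 = (0, 1, 0, 0, -46/75)
  row 2: subtract -9/5×row3 = (0, 0, 1, 0, 32/25)

pivot columns: 0, 1, 2, 3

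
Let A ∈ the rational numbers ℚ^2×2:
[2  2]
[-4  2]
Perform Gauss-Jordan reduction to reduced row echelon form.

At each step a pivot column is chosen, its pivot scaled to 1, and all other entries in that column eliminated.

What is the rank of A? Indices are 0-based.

rank = 2

step 1: normalize row 0 (÷2) = (1, 1)
  row 1: subtract -4×row0 = (0, 6)
step 2: normalize row 1 (÷6) = (0, 1)
  row 0: subtract 1×row1 = (1, 0)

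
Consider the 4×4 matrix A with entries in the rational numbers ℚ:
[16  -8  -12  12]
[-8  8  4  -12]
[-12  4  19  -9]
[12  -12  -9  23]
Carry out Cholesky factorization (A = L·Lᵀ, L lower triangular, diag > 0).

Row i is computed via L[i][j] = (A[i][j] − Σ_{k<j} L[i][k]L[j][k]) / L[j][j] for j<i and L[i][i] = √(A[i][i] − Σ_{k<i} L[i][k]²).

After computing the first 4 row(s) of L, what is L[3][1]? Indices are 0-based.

Step 1: L[0][0] = √(16) = 4.
  L[1][0] = (-8) / L[0][0] = -2.
Step 2: L[1][1] = √(4) = 2.
  L[2][0] = (-12) / L[0][0] = -3.
  L[2][1] = (-2) / L[1][1] = -1.
Step 3: L[2][2] = √(9) = 3.
  L[3][0] = (12) / L[0][0] = 3.
  L[3][1] = (-6) / L[1][1] = -3.
  L[3][2] = (-3) / L[2][2] = -1.
Step 4: L[3][3] = √(4) = 2.

L[3][1] = -3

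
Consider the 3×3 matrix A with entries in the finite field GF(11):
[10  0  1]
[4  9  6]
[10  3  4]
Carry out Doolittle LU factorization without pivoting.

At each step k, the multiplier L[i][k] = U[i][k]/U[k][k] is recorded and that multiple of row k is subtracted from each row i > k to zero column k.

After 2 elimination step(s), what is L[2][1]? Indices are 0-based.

Step 1: pivot at (0,0) is 10.
  row1 ← row1 − (7)·row0  ⇒  L[1][0]=7, U row1=(0, 9, 10)
  row2 ← row2 − (1)·row0  ⇒  L[2][0]=1, U row2=(0, 3, 3)
Step 2: pivot at (1,1) is 9.
  row2 ← row2 − (4)·row1  ⇒  L[2][1]=4, U row2=(0, 0, 7)

L[2][1] = 4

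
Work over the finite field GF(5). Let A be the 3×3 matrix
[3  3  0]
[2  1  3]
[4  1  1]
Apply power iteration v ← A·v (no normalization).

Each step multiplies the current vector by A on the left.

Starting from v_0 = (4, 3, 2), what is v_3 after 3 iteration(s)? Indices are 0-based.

v_3 = (3, 1, 0)

v_0 = (4, 3, 2).
v_1 = A·v_0 = (1, 2, 1).
v_2 = A·v_1 = (4, 2, 2).
v_3 = A·v_2 = (3, 1, 0).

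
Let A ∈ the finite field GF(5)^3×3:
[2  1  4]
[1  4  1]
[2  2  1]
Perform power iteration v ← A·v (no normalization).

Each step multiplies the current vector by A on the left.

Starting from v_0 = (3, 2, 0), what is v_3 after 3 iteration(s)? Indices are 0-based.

v_3 = (3, 3, 1)

v_0 = (3, 2, 0).
v_1 = A·v_0 = (3, 1, 0).
v_2 = A·v_1 = (2, 2, 3).
v_3 = A·v_2 = (3, 3, 1).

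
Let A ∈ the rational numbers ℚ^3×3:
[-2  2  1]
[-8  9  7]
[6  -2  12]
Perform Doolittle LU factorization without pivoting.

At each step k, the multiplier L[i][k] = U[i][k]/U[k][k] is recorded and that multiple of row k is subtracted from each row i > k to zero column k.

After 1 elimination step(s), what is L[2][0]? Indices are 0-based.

[col 0] pivot -2
  R1 -= 4*R0 → (0, 1, 3)  (L[1][0] := 4)
  R2 -= -3*R0 → (0, 4, 15)  (L[2][0] := -3)

L[2][0] = -3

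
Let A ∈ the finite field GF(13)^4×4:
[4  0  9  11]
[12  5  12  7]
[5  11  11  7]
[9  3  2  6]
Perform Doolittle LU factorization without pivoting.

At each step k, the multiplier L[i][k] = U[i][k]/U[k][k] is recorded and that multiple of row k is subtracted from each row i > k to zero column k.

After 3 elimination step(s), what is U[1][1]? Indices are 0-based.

[col 0] pivot 4
  R1 -= 3*R0 → (0, 5, 11, 0)  (L[1][0] := 3)
  R2 -= 11*R0 → (0, 11, 3, 3)  (L[2][0] := 11)
  R3 -= 12*R0 → (0, 3, 11, 4)  (L[3][0] := 12)
[col 1] pivot 5
  R2 -= 10*R1 → (0, 0, 10, 3)  (L[2][1] := 10)
  R3 -= 11*R1 → (0, 0, 7, 4)  (L[3][1] := 11)
[col 2] pivot 10
  R3 -= 2*R2 → (0, 0, 0, 11)  (L[3][2] := 2)

U[1][1] = 5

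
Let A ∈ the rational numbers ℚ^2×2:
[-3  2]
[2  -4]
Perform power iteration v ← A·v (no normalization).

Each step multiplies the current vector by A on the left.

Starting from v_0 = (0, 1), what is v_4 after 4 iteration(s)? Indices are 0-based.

v_0 = (0, 1).
v_1 = A·v_0 = (2, -4).
v_2 = A·v_1 = (-14, 20).
v_3 = A·v_2 = (82, -108).
v_4 = A·v_3 = (-462, 596).

v_4 = (-462, 596)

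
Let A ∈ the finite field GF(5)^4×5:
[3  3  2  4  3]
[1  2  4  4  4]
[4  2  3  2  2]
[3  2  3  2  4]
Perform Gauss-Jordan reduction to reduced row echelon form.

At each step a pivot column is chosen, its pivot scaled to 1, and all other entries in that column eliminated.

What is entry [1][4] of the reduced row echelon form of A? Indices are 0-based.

[1] R0 /= 3  ⇒  (1, 1, 4, 3, 1)
     R1 -= 1·R0  ⇒  (0, 1, 0, 1, 3)
     R2 -= 4·R0  ⇒  (0, 3, 2, 0, 3)
     R3 -= 3·R0  ⇒  (0, 4, 1, 3, 1)
[2] R1 /= 1  ⇒  (0, 1, 0, 1, 3)
     R0 -= 1·R1  ⇒  (1, 0, 4, 2, 3)
     R2 -= 3·R1  ⇒  (0, 0, 2, 2, 4)
     R3 -= 4·R1  ⇒  (0, 0, 1, 4, 4)
[3] R2 /= 2  ⇒  (0, 0, 1, 1, 2)
     R0 -= 4·R2  ⇒  (1, 0, 0, 3, 0)
     R3 -= 1·R2  ⇒  (0, 0, 0, 3, 2)
[4] R3 /= 3  ⇒  (0, 0, 0, 1, 4)
     R0 -= 3·R3  ⇒  (1, 0, 0, 0, 3)
     R1 -= 1·R3  ⇒  (0, 1, 0, 0, 4)
     R2 -= 1·R3  ⇒  (0, 0, 1, 0, 3)

M[1][4] = 4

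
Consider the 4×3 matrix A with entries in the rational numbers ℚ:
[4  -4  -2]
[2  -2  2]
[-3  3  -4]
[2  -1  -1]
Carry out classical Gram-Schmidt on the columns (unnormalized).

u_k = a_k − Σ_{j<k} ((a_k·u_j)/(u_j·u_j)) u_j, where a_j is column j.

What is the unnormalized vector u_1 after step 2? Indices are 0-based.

Step 1: u_0 = a_0 = (4, 2, -3, 2).
Step 2: u_1 = a_1 − (-31/33)·u_0 = (-8/33, -4/33, 2/11, 29/33).

u_1 = (-8/33, -4/33, 2/11, 29/33)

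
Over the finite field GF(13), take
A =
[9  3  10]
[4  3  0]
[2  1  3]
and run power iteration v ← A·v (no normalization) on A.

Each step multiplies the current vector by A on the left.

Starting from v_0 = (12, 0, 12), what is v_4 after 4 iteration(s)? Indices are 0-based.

v_0 = (12, 0, 12).
v_1 = A·v_0 = (7, 9, 8).
v_2 = A·v_1 = (1, 3, 8).
v_3 = A·v_2 = (7, 0, 3).
v_4 = A·v_3 = (2, 2, 10).

v_4 = (2, 2, 10)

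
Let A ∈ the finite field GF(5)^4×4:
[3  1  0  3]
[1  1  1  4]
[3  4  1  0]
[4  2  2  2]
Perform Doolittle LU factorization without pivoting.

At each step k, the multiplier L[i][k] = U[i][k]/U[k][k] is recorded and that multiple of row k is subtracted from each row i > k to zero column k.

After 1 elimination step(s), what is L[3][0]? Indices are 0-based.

k=0: U[0][0]=3
  eliminate (1,0): mult=2, new row 1: (0, 4, 1, 3); set L[1][0]=2
  eliminate (2,0): mult=1, new row 2: (0, 3, 1, 2); set L[2][0]=1
  eliminate (3,0): mult=3, new row 3: (0, 4, 2, 3); set L[3][0]=3

L[3][0] = 3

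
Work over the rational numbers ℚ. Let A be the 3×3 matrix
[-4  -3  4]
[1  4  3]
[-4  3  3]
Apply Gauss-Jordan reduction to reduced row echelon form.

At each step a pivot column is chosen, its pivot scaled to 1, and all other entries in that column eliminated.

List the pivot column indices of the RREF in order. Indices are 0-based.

[1] R0 /= -4  ⇒  (1, 3/4, -1)
     R1 -= 1·R0  ⇒  (0, 13/4, 4)
     R2 -= -4·R0  ⇒  (0, 6, -1)
[2] R1 /= 13/4  ⇒  (0, 1, 16/13)
     R0 -= 3/4·R1  ⇒  (1, 0, -25/13)
     R2 -= 6·R1  ⇒  (0, 0, -109/13)
[3] R2 /= -109/13  ⇒  (0, 0, 1)
     R0 -= -25/13·R2  ⇒  (1, 0, 0)
     R1 -= 16/13·R2  ⇒  (0, 1, 0)

pivot columns: 0, 1, 2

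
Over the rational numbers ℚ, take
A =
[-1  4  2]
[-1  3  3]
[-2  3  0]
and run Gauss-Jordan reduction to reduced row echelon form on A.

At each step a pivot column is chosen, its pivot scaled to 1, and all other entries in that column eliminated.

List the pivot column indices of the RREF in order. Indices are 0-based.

pivot(0,0)=-1: scale R0 → (1, -4, -2)
  clear (1,0): R1 −= (-1)R0 → (0, -1, 1)
  clear (2,0): R2 −= (-2)R0 → (0, -5, -4)
pivot(1,1)=-1: scale R1 → (0, 1, -1)
  clear (0,1): R0 −= (-4)R1 → (1, 0, -6)
  clear (2,1): R2 −= (-5)R1 → (0, 0, -9)
pivot(2,2)=-9: scale R2 → (0, 0, 1)
  clear (0,2): R0 −= (-6)R2 → (1, 0, 0)
  clear (1,2): R1 −= (-1)R2 → (0, 1, 0)

pivot columns: 0, 1, 2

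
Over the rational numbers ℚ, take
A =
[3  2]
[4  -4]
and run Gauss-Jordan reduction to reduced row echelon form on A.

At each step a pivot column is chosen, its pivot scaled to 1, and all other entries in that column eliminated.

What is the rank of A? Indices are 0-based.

pivot(0,0)=3: scale R0 → (1, 2/3)
  clear (1,0): R1 −= (4)R0 → (0, -20/3)
pivot(1,1)=-20/3: scale R1 → (0, 1)
  clear (0,1): R0 −= (2/3)R1 → (1, 0)

rank = 2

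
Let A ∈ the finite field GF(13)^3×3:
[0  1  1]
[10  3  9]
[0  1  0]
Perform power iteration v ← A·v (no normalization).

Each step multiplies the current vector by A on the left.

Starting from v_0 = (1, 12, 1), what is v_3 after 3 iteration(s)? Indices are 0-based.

v_0 = (1, 12, 1).
v_1 = A·v_0 = (0, 3, 12).
v_2 = A·v_1 = (2, 0, 3).
v_3 = A·v_2 = (3, 8, 0).

v_3 = (3, 8, 0)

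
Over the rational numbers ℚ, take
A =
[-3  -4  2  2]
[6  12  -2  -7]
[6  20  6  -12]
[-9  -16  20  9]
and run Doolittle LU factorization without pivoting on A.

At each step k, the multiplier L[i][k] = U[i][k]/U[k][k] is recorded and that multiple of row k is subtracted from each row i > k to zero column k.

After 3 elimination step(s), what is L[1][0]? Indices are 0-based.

L[1][0] = -2

Step 1: pivot at (0,0) is -3.
  row1 ← row1 − (-2)·row0  ⇒  L[1][0]=-2, U row1=(0, 4, 2, -3)
  row2 ← row2 − (-2)·row0  ⇒  L[2][0]=-2, U row2=(0, 12, 10, -8)
  row3 ← row3 − (3)·row0  ⇒  L[3][0]=3, U row3=(0, -4, 14, 3)
Step 2: pivot at (1,1) is 4.
  row2 ← row2 − (3)·row1  ⇒  L[2][1]=3, U row2=(0, 0, 4, 1)
  row3 ← row3 − (-1)·row1  ⇒  L[3][1]=-1, U row3=(0, 0, 16, 0)
Step 3: pivot at (2,2) is 4.
  row3 ← row3 − (4)·row2  ⇒  L[3][2]=4, U row3=(0, 0, 0, -4)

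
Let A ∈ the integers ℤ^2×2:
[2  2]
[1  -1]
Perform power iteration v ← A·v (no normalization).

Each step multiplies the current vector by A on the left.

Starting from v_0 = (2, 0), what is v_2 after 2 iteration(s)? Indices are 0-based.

v_2 = (12, 2)

v_0 = (2, 0).
v_1 = A·v_0 = (4, 2).
v_2 = A·v_1 = (12, 2).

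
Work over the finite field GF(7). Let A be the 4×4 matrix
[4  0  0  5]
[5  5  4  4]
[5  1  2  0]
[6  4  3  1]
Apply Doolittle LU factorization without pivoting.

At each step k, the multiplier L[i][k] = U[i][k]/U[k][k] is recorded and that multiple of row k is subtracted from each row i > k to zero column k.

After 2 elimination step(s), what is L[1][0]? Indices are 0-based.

k=0: U[0][0]=4
  eliminate (1,0): mult=3, new row 1: (0, 5, 4, 3); set L[1][0]=3
  eliminate (2,0): mult=3, new row 2: (0, 1, 2, 6); set L[2][0]=3
  eliminate (3,0): mult=5, new row 3: (0, 4, 3, 4); set L[3][0]=5
k=1: U[1][1]=5
  eliminate (2,1): mult=3, new row 2: (0, 0, 4, 4); set L[2][1]=3
  eliminate (3,1): mult=5, new row 3: (0, 0, 4, 3); set L[3][1]=5

L[1][0] = 3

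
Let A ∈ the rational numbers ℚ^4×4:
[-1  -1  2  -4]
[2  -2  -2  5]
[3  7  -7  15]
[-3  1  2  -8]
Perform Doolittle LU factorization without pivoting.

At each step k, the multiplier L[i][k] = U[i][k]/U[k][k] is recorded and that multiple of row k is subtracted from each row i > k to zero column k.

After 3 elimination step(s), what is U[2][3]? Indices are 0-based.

[col 0] pivot -1
  R1 -= -2*R0 → (0, -4, 2, -3)  (L[1][0] := -2)
  R2 -= -3*R0 → (0, 4, -1, 3)  (L[2][0] := -3)
  R3 -= 3*R0 → (0, 4, -4, 4)  (L[3][0] := 3)
[col 1] pivot -4
  R2 -= -1*R1 → (0, 0, 1, 0)  (L[2][1] := -1)
  R3 -= -1*R1 → (0, 0, -2, 1)  (L[3][1] := -1)
[col 2] pivot 1
  R3 -= -2*R2 → (0, 0, 0, 1)  (L[3][2] := -2)

U[2][3] = 0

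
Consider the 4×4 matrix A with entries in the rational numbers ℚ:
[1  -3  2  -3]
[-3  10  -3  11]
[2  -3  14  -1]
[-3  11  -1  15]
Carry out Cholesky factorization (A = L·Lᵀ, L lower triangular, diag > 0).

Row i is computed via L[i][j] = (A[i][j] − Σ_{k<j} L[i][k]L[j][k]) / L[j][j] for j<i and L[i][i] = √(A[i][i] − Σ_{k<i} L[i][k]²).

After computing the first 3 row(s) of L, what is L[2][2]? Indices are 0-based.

L[2][2] = 1

Step 1: L[0][0] = √(1) = 1.
  L[1][0] = (-3) / L[0][0] = -3.
Step 2: L[1][1] = √(1) = 1.
  L[2][0] = (2) / L[0][0] = 2.
  L[2][1] = (3) / L[1][1] = 3.
Step 3: L[2][2] = √(1) = 1.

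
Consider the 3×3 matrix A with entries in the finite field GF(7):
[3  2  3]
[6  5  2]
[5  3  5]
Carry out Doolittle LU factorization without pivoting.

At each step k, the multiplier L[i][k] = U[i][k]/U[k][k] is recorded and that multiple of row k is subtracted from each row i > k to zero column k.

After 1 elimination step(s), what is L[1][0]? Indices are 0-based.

L[1][0] = 2

k=0: U[0][0]=3
  eliminate (1,0): mult=2, new row 1: (0, 1, 3); set L[1][0]=2
  eliminate (2,0): mult=4, new row 2: (0, 2, 0); set L[2][0]=4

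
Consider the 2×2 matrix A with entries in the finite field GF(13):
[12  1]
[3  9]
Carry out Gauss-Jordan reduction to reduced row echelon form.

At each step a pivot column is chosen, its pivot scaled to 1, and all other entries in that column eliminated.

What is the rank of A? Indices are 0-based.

rank = 2

step 1: normalize row 0 (÷12) = (1, 12)
  row 1: subtract 3×row0 = (0, 12)
step 2: normalize row 1 (÷12) = (0, 1)
  row 0: subtract 12×row1 = (1, 0)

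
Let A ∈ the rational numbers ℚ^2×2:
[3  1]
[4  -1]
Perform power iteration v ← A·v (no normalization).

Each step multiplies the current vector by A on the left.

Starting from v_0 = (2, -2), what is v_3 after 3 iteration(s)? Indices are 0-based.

v_3 = (72, 82)

v_0 = (2, -2).
v_1 = A·v_0 = (4, 10).
v_2 = A·v_1 = (22, 6).
v_3 = A·v_2 = (72, 82).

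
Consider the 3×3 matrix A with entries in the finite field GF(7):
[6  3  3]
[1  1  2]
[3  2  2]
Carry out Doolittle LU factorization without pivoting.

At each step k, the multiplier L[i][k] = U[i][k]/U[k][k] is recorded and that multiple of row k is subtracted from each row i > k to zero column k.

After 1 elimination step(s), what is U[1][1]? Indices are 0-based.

k=0: U[0][0]=6
  eliminate (1,0): mult=6, new row 1: (0, 4, 5); set L[1][0]=6
  eliminate (2,0): mult=4, new row 2: (0, 4, 4); set L[2][0]=4

U[1][1] = 4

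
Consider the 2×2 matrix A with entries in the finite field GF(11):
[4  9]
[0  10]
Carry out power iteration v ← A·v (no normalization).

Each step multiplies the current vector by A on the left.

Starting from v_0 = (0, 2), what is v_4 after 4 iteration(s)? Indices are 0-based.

v_0 = (0, 2).
v_1 = A·v_0 = (7, 9).
v_2 = A·v_1 = (10, 2).
v_3 = A·v_2 = (3, 9).
v_4 = A·v_3 = (5, 2).

v_4 = (5, 2)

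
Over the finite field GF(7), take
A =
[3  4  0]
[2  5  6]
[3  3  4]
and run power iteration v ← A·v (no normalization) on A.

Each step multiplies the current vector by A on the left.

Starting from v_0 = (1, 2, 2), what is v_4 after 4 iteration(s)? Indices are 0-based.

v_0 = (1, 2, 2).
v_1 = A·v_0 = (4, 3, 3).
v_2 = A·v_1 = (3, 6, 5).
v_3 = A·v_2 = (5, 3, 5).
v_4 = A·v_3 = (6, 6, 2).

v_4 = (6, 6, 2)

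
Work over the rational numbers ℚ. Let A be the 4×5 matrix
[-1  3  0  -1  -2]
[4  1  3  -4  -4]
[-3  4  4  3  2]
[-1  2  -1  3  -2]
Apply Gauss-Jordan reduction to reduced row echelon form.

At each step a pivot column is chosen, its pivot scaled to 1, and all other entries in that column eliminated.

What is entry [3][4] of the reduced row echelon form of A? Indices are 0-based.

step 1: normalize row 0 (÷-1) = (1, -3, 0, 1, 2)
  row 1: subtract 4×row0 = (0, 13, 3, -8, -12)
  row 2: subtract -3×row0 = (0, -5, 4, 6, 8)
  row 3: subtract -1×row0 = (0, -1, -1, 4, 0)
step 2: normalize row 1 (÷13) = (0, 1, 3/13, -8/13, -12/13)
  row 0: subtract -3×row1 = (1, 0, 9/13, -11/13, -10/13)
  row 2: subtract -5×row1 = (0, 0, 67/13, 38/13, 44/13)
  row 3: subtract -1×row1 = (0, 0, -10/13, 44/13, -12/13)
step 3: normalize row 2 (÷67/13) = (0, 0, 1, 38/67, 44/67)
  row 0: subtract 9/13×row2 = (1, 0, 0, -83/67, -82/67)
  row 1: subtract 3/13×row2 = (0, 1, 0, -50/67, -72/67)
  row 3: subtract -10/13×row2 = (0, 0, 0, 256/67, -28/67)
step 4: normalize row 3 (÷256/67) = (0, 0, 0, 1, -7/64)
  row 0: subtract -83/67×row3 = (1, 0, 0, 0, -87/64)
  row 1: subtract -50/67×row3 = (0, 1, 0, 0, -37/32)
  row 2: subtract 38/67×row3 = (0, 0, 1, 0, 23/32)

M[3][4] = -7/64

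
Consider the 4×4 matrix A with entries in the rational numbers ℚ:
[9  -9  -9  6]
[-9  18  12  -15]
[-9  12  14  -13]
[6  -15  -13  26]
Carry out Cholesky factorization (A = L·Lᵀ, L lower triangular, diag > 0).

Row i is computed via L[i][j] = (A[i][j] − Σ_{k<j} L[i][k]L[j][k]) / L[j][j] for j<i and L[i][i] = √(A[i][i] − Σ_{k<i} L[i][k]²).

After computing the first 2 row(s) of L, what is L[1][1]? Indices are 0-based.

L[1][1] = 3

Step 1: L[0][0] = √(9) = 3.
  L[1][0] = (-9) / L[0][0] = -3.
Step 2: L[1][1] = √(9) = 3.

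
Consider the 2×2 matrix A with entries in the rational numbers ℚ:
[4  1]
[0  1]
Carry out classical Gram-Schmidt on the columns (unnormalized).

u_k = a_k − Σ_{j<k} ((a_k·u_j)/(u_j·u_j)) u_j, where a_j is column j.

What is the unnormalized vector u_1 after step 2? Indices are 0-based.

Step 1: u_0 = a_0 = (4, 0).
Step 2: u_1 = a_1 − (1/4)·u_0 = (0, 1).

u_1 = (0, 1)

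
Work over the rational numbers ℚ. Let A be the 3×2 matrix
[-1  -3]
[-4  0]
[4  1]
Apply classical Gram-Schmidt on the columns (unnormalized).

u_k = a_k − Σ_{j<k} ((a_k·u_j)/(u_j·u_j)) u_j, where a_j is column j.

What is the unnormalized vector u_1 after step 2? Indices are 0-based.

u_1 = (-92/33, 28/33, 5/33)

Step 1: u_0 = a_0 = (-1, -4, 4).
Step 2: u_1 = a_1 − (7/33)·u_0 = (-92/33, 28/33, 5/33).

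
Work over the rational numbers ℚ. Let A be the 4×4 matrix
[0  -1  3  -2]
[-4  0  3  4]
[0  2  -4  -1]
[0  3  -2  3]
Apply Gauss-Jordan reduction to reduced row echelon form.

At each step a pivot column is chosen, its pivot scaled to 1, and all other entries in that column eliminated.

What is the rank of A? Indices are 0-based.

step 1: exchange rows 0,1
step 1: normalize row 0 (÷-4) = (1, 0, -3/4, -1)
step 2: normalize row 1 (÷-1) = (0, 1, -3, 2)
  row 2: subtract 2×row1 = (0, 0, 2, -5)
  row 3: subtract 3×row1 = (0, 0, 7, -3)
step 3: normalize row 2 (÷2) = (0, 0, 1, -5/2)
  row 0: subtract -3/4×row2 = (1, 0, 0, -23/8)
  row 1: subtract -3×row2 = (0, 1, 0, -11/2)
  row 3: subtract 7×row2 = (0, 0, 0, 29/2)
step 4: normalize row 3 (÷29/2) = (0, 0, 0, 1)
  row 0: subtract -23/8×row3 = (1, 0, 0, 0)
  row 1: subtract -11/2×row3 = (0, 1, 0, 0)
  row 2: subtract -5/2×row3 = (0, 0, 1, 0)

rank = 4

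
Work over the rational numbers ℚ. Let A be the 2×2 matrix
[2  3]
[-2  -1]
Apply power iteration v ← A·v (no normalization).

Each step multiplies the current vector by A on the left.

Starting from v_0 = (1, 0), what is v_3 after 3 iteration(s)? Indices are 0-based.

v_0 = (1, 0).
v_1 = A·v_0 = (2, -2).
v_2 = A·v_1 = (-2, -2).
v_3 = A·v_2 = (-10, 6).

v_3 = (-10, 6)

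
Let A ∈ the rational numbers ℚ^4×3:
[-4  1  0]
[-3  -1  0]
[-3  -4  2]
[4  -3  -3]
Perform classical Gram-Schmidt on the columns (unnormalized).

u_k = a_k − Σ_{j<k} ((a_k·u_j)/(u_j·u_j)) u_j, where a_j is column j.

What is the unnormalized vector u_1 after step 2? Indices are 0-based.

Step 1: u_0 = a_0 = (-4, -3, -3, 4).
Step 2: u_1 = a_1 − (-1/50)·u_0 = (23/25, -53/50, -203/50, -73/25).

u_1 = (23/25, -53/50, -203/50, -73/25)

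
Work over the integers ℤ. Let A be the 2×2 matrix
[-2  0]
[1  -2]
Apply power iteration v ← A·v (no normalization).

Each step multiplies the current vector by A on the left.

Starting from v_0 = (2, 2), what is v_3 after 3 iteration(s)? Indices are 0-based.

v_3 = (-16, 8)

v_0 = (2, 2).
v_1 = A·v_0 = (-4, -2).
v_2 = A·v_1 = (8, 0).
v_3 = A·v_2 = (-16, 8).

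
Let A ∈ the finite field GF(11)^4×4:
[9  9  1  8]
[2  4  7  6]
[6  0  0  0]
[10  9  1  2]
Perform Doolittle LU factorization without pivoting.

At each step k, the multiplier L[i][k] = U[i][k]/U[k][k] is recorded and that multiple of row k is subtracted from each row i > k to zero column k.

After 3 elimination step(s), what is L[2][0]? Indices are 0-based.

k=0: U[0][0]=9
  eliminate (1,0): mult=10, new row 1: (0, 2, 8, 3); set L[1][0]=10
  eliminate (2,0): mult=8, new row 2: (0, 5, 3, 2); set L[2][0]=8
  eliminate (3,0): mult=6, new row 3: (0, 10, 6, 9); set L[3][0]=6
k=1: U[1][1]=2
  eliminate (2,1): mult=8, new row 2: (0, 0, 5, 0); set L[2][1]=8
  eliminate (3,1): mult=5, new row 3: (0, 0, 10, 5); set L[3][1]=5
k=2: U[2][2]=5
  eliminate (3,2): mult=2, new row 3: (0, 0, 0, 5); set L[3][2]=2

L[2][0] = 8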